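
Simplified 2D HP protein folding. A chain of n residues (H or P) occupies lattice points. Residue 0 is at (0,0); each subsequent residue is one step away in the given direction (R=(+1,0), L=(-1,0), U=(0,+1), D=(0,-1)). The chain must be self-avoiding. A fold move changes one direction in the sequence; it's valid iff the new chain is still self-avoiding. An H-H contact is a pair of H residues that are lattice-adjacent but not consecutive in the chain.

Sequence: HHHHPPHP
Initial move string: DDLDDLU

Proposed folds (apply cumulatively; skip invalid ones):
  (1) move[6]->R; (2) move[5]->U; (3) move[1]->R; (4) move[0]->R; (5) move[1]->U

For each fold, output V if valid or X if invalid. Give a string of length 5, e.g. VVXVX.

Initial: DDLDDLU -> [(0, 0), (0, -1), (0, -2), (-1, -2), (-1, -3), (-1, -4), (-2, -4), (-2, -3)]
Fold 1: move[6]->R => DDLDDLR INVALID (collision), skipped
Fold 2: move[5]->U => DDLDDUU INVALID (collision), skipped
Fold 3: move[1]->R => DRLDDLU INVALID (collision), skipped
Fold 4: move[0]->R => RDLDDLU VALID
Fold 5: move[1]->U => RULDDLU INVALID (collision), skipped

Answer: XXXVX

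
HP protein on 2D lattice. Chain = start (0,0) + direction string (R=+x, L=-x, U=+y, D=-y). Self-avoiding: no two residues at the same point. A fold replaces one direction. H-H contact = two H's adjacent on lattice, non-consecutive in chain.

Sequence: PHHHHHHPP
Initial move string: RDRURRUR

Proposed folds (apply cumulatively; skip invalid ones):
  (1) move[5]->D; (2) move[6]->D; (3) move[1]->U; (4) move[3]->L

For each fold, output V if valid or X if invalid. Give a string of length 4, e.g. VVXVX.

Answer: XVVX

Derivation:
Initial: RDRURRUR -> [(0, 0), (1, 0), (1, -1), (2, -1), (2, 0), (3, 0), (4, 0), (4, 1), (5, 1)]
Fold 1: move[5]->D => RDRURDUR INVALID (collision), skipped
Fold 2: move[6]->D => RDRURRDR VALID
Fold 3: move[1]->U => RURURRDR VALID
Fold 4: move[3]->L => RURLRRDR INVALID (collision), skipped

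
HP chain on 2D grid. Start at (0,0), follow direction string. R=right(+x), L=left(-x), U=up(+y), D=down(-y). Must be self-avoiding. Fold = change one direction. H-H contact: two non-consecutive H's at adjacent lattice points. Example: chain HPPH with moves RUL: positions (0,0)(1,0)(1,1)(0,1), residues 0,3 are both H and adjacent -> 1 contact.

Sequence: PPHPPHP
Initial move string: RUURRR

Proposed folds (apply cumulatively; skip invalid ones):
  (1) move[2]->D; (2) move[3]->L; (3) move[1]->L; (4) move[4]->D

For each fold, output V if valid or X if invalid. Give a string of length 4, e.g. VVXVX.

Initial: RUURRR -> [(0, 0), (1, 0), (1, 1), (1, 2), (2, 2), (3, 2), (4, 2)]
Fold 1: move[2]->D => RUDRRR INVALID (collision), skipped
Fold 2: move[3]->L => RUULRR INVALID (collision), skipped
Fold 3: move[1]->L => RLURRR INVALID (collision), skipped
Fold 4: move[4]->D => RUURDR VALID

Answer: XXXV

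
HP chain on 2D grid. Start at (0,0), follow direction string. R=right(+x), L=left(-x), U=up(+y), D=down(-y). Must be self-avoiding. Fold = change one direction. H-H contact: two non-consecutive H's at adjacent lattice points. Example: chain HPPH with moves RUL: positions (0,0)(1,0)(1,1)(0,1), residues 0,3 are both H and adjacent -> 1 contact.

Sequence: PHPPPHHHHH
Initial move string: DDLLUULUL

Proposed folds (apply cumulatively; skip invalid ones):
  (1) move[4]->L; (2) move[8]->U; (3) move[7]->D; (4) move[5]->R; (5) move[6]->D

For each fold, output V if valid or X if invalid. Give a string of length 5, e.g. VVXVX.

Initial: DDLLUULUL -> [(0, 0), (0, -1), (0, -2), (-1, -2), (-2, -2), (-2, -1), (-2, 0), (-3, 0), (-3, 1), (-4, 1)]
Fold 1: move[4]->L => DDLLLULUL VALID
Fold 2: move[8]->U => DDLLLULUU VALID
Fold 3: move[7]->D => DDLLLULDU INVALID (collision), skipped
Fold 4: move[5]->R => DDLLLRLUU INVALID (collision), skipped
Fold 5: move[6]->D => DDLLLUDUU INVALID (collision), skipped

Answer: VVXXX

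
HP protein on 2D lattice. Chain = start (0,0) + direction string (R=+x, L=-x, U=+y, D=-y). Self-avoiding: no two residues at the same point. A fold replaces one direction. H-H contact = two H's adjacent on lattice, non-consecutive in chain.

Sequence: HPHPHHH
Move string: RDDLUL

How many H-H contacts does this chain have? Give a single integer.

Positions: [(0, 0), (1, 0), (1, -1), (1, -2), (0, -2), (0, -1), (-1, -1)]
H-H contact: residue 0 @(0,0) - residue 5 @(0, -1)
H-H contact: residue 2 @(1,-1) - residue 5 @(0, -1)

Answer: 2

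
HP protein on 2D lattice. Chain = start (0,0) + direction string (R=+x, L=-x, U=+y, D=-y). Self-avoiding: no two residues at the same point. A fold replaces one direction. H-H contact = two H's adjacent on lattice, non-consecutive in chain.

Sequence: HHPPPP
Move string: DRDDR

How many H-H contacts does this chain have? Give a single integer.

Positions: [(0, 0), (0, -1), (1, -1), (1, -2), (1, -3), (2, -3)]
No H-H contacts found.

Answer: 0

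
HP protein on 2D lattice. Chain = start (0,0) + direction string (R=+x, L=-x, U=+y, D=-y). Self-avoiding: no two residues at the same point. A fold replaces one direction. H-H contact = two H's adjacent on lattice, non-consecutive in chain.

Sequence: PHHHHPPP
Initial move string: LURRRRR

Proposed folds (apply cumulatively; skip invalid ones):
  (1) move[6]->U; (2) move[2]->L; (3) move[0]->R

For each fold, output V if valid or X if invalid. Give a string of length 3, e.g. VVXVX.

Initial: LURRRRR -> [(0, 0), (-1, 0), (-1, 1), (0, 1), (1, 1), (2, 1), (3, 1), (4, 1)]
Fold 1: move[6]->U => LURRRRU VALID
Fold 2: move[2]->L => LULRRRU INVALID (collision), skipped
Fold 3: move[0]->R => RURRRRU VALID

Answer: VXV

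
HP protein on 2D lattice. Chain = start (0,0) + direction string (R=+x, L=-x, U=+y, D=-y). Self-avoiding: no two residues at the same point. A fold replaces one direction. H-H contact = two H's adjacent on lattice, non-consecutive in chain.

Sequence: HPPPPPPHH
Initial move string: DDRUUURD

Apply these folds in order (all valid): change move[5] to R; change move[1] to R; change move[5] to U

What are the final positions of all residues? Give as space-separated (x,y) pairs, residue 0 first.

Answer: (0,0) (0,-1) (1,-1) (2,-1) (2,0) (2,1) (2,2) (3,2) (3,1)

Derivation:
Initial moves: DDRUUURD
Fold: move[5]->R => DDRUURRD (positions: [(0, 0), (0, -1), (0, -2), (1, -2), (1, -1), (1, 0), (2, 0), (3, 0), (3, -1)])
Fold: move[1]->R => DRRUURRD (positions: [(0, 0), (0, -1), (1, -1), (2, -1), (2, 0), (2, 1), (3, 1), (4, 1), (4, 0)])
Fold: move[5]->U => DRRUUURD (positions: [(0, 0), (0, -1), (1, -1), (2, -1), (2, 0), (2, 1), (2, 2), (3, 2), (3, 1)])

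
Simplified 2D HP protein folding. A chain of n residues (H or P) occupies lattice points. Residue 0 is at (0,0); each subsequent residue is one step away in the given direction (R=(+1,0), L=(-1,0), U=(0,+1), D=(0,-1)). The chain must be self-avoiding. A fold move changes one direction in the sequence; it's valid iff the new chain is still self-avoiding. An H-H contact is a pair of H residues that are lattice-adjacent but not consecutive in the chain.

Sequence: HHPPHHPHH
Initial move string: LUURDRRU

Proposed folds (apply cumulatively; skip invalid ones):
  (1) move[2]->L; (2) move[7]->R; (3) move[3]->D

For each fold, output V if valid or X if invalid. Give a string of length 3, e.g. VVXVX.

Initial: LUURDRRU -> [(0, 0), (-1, 0), (-1, 1), (-1, 2), (0, 2), (0, 1), (1, 1), (2, 1), (2, 2)]
Fold 1: move[2]->L => LULRDRRU INVALID (collision), skipped
Fold 2: move[7]->R => LUURDRRR VALID
Fold 3: move[3]->D => LUUDDRRR INVALID (collision), skipped

Answer: XVX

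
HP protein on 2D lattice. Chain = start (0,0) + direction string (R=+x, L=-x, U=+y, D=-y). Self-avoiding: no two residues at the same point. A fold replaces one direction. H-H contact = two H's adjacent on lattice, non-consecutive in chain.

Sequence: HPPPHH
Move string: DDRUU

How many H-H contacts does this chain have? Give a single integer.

Positions: [(0, 0), (0, -1), (0, -2), (1, -2), (1, -1), (1, 0)]
H-H contact: residue 0 @(0,0) - residue 5 @(1, 0)

Answer: 1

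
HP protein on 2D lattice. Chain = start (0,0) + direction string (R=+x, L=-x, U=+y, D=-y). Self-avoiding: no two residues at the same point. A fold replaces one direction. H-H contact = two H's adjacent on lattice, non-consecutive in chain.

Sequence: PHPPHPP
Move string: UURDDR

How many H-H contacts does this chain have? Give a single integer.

Positions: [(0, 0), (0, 1), (0, 2), (1, 2), (1, 1), (1, 0), (2, 0)]
H-H contact: residue 1 @(0,1) - residue 4 @(1, 1)

Answer: 1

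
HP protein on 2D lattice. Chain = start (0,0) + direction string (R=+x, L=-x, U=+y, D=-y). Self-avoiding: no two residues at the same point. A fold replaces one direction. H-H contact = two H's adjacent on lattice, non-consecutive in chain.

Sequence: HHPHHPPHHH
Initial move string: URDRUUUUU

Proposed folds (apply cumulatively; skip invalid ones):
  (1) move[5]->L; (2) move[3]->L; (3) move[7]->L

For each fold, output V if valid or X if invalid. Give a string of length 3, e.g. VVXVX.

Initial: URDRUUUUU -> [(0, 0), (0, 1), (1, 1), (1, 0), (2, 0), (2, 1), (2, 2), (2, 3), (2, 4), (2, 5)]
Fold 1: move[5]->L => URDRULUUU INVALID (collision), skipped
Fold 2: move[3]->L => URDLUUUUU INVALID (collision), skipped
Fold 3: move[7]->L => URDRUUULU VALID

Answer: XXV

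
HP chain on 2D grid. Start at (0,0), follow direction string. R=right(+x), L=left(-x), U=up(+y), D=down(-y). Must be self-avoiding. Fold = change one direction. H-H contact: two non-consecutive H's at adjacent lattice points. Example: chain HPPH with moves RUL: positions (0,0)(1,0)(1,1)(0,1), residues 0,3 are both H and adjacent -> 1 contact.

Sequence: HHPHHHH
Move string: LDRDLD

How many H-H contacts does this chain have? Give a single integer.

Answer: 1

Derivation:
Positions: [(0, 0), (-1, 0), (-1, -1), (0, -1), (0, -2), (-1, -2), (-1, -3)]
H-H contact: residue 0 @(0,0) - residue 3 @(0, -1)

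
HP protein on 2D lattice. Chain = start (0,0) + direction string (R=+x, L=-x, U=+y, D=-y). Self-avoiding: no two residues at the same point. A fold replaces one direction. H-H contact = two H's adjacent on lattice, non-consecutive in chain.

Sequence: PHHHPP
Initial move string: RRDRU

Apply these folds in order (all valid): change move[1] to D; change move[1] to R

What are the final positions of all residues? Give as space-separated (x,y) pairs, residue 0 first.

Initial moves: RRDRU
Fold: move[1]->D => RDDRU (positions: [(0, 0), (1, 0), (1, -1), (1, -2), (2, -2), (2, -1)])
Fold: move[1]->R => RRDRU (positions: [(0, 0), (1, 0), (2, 0), (2, -1), (3, -1), (3, 0)])

Answer: (0,0) (1,0) (2,0) (2,-1) (3,-1) (3,0)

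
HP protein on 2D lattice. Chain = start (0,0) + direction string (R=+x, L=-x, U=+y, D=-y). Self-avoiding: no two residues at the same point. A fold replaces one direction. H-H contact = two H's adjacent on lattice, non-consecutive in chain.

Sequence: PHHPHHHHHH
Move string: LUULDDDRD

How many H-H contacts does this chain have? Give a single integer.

Positions: [(0, 0), (-1, 0), (-1, 1), (-1, 2), (-2, 2), (-2, 1), (-2, 0), (-2, -1), (-1, -1), (-1, -2)]
H-H contact: residue 1 @(-1,0) - residue 6 @(-2, 0)
H-H contact: residue 1 @(-1,0) - residue 8 @(-1, -1)
H-H contact: residue 2 @(-1,1) - residue 5 @(-2, 1)

Answer: 3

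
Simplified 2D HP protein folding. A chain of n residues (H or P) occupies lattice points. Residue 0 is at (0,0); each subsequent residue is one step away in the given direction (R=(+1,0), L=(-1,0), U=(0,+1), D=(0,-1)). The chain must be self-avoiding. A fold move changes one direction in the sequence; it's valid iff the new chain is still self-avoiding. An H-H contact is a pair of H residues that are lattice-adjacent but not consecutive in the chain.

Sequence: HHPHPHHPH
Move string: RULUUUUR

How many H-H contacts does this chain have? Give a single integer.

Answer: 1

Derivation:
Positions: [(0, 0), (1, 0), (1, 1), (0, 1), (0, 2), (0, 3), (0, 4), (0, 5), (1, 5)]
H-H contact: residue 0 @(0,0) - residue 3 @(0, 1)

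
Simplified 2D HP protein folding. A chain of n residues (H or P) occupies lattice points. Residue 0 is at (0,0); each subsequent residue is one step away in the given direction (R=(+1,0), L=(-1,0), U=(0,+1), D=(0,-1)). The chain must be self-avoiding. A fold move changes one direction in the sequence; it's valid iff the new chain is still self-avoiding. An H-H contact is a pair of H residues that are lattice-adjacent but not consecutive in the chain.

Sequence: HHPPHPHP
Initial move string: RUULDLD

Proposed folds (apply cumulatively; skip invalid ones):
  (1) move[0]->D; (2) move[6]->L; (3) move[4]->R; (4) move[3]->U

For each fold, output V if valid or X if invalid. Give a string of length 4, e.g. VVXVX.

Answer: XVXX

Derivation:
Initial: RUULDLD -> [(0, 0), (1, 0), (1, 1), (1, 2), (0, 2), (0, 1), (-1, 1), (-1, 0)]
Fold 1: move[0]->D => DUULDLD INVALID (collision), skipped
Fold 2: move[6]->L => RUULDLL VALID
Fold 3: move[4]->R => RUULRLL INVALID (collision), skipped
Fold 4: move[3]->U => RUUUDLL INVALID (collision), skipped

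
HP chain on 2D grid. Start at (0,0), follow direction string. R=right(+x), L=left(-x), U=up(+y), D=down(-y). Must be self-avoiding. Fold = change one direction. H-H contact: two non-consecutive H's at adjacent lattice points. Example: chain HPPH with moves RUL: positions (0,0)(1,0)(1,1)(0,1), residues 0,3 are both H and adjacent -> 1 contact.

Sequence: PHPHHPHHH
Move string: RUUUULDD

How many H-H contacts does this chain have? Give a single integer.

Answer: 2

Derivation:
Positions: [(0, 0), (1, 0), (1, 1), (1, 2), (1, 3), (1, 4), (0, 4), (0, 3), (0, 2)]
H-H contact: residue 3 @(1,2) - residue 8 @(0, 2)
H-H contact: residue 4 @(1,3) - residue 7 @(0, 3)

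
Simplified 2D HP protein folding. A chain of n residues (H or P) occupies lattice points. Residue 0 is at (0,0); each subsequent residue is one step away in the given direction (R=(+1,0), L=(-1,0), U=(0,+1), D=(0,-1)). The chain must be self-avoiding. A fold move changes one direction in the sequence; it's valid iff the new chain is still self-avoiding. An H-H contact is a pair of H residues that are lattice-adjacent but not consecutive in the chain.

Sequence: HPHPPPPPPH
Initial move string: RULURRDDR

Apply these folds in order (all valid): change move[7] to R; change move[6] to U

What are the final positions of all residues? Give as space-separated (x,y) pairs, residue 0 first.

Answer: (0,0) (1,0) (1,1) (0,1) (0,2) (1,2) (2,2) (2,3) (3,3) (4,3)

Derivation:
Initial moves: RULURRDDR
Fold: move[7]->R => RULURRDRR (positions: [(0, 0), (1, 0), (1, 1), (0, 1), (0, 2), (1, 2), (2, 2), (2, 1), (3, 1), (4, 1)])
Fold: move[6]->U => RULURRURR (positions: [(0, 0), (1, 0), (1, 1), (0, 1), (0, 2), (1, 2), (2, 2), (2, 3), (3, 3), (4, 3)])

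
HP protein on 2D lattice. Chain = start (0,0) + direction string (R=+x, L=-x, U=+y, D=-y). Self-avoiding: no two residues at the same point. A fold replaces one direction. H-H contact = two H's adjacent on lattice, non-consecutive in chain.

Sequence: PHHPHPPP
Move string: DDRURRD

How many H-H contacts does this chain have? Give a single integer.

Positions: [(0, 0), (0, -1), (0, -2), (1, -2), (1, -1), (2, -1), (3, -1), (3, -2)]
H-H contact: residue 1 @(0,-1) - residue 4 @(1, -1)

Answer: 1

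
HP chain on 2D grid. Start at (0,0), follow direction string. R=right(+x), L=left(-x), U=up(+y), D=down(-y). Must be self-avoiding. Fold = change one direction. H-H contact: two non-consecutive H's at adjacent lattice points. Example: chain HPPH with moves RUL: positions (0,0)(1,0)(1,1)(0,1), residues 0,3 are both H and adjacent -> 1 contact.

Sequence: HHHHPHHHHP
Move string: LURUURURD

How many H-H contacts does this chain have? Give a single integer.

Positions: [(0, 0), (-1, 0), (-1, 1), (0, 1), (0, 2), (0, 3), (1, 3), (1, 4), (2, 4), (2, 3)]
H-H contact: residue 0 @(0,0) - residue 3 @(0, 1)

Answer: 1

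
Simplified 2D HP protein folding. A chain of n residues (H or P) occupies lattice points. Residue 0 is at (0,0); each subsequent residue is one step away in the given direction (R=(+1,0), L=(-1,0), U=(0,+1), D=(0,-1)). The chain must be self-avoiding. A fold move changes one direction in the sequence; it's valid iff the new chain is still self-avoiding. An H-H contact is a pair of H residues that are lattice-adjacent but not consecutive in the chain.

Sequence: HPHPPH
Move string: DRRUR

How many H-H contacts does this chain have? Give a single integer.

Positions: [(0, 0), (0, -1), (1, -1), (2, -1), (2, 0), (3, 0)]
No H-H contacts found.

Answer: 0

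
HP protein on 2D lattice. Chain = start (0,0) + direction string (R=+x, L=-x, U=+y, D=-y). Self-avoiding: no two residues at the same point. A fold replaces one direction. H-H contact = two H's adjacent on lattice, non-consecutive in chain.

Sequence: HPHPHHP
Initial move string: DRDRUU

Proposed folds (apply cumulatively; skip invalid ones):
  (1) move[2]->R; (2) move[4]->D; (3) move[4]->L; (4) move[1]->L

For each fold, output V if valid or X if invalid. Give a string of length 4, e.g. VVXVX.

Answer: VXXX

Derivation:
Initial: DRDRUU -> [(0, 0), (0, -1), (1, -1), (1, -2), (2, -2), (2, -1), (2, 0)]
Fold 1: move[2]->R => DRRRUU VALID
Fold 2: move[4]->D => DRRRDU INVALID (collision), skipped
Fold 3: move[4]->L => DRRRLU INVALID (collision), skipped
Fold 4: move[1]->L => DLRRUU INVALID (collision), skipped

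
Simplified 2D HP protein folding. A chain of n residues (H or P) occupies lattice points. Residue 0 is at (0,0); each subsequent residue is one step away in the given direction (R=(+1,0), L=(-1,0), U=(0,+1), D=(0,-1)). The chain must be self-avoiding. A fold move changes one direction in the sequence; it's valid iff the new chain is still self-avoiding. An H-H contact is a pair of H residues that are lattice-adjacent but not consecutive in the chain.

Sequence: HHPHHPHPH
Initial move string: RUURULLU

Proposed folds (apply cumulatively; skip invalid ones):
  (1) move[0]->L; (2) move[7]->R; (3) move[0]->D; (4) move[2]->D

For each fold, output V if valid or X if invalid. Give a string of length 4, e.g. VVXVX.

Initial: RUURULLU -> [(0, 0), (1, 0), (1, 1), (1, 2), (2, 2), (2, 3), (1, 3), (0, 3), (0, 4)]
Fold 1: move[0]->L => LUURULLU VALID
Fold 2: move[7]->R => LUURULLR INVALID (collision), skipped
Fold 3: move[0]->D => DUURULLU INVALID (collision), skipped
Fold 4: move[2]->D => LUDRULLU INVALID (collision), skipped

Answer: VXXX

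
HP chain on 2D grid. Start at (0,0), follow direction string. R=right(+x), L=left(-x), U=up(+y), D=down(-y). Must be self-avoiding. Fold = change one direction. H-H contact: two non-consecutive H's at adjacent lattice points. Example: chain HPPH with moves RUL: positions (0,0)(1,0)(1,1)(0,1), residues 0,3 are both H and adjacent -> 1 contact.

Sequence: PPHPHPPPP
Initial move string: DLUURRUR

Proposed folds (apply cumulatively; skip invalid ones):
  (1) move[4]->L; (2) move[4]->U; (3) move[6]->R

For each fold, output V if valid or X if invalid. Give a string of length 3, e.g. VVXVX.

Answer: XVV

Derivation:
Initial: DLUURRUR -> [(0, 0), (0, -1), (-1, -1), (-1, 0), (-1, 1), (0, 1), (1, 1), (1, 2), (2, 2)]
Fold 1: move[4]->L => DLUULRUR INVALID (collision), skipped
Fold 2: move[4]->U => DLUUURUR VALID
Fold 3: move[6]->R => DLUUURRR VALID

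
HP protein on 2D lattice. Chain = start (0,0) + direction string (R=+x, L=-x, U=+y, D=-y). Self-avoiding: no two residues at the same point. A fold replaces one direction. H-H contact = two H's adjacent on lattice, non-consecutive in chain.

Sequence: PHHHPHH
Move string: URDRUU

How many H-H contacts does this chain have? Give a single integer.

Answer: 1

Derivation:
Positions: [(0, 0), (0, 1), (1, 1), (1, 0), (2, 0), (2, 1), (2, 2)]
H-H contact: residue 2 @(1,1) - residue 5 @(2, 1)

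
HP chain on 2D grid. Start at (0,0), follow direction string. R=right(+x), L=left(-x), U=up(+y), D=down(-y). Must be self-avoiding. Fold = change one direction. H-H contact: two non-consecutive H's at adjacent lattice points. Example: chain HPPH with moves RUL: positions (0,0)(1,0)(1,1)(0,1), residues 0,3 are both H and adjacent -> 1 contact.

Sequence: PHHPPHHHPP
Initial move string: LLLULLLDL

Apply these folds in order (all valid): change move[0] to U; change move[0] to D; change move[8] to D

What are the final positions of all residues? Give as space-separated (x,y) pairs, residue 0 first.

Initial moves: LLLULLLDL
Fold: move[0]->U => ULLULLLDL (positions: [(0, 0), (0, 1), (-1, 1), (-2, 1), (-2, 2), (-3, 2), (-4, 2), (-5, 2), (-5, 1), (-6, 1)])
Fold: move[0]->D => DLLULLLDL (positions: [(0, 0), (0, -1), (-1, -1), (-2, -1), (-2, 0), (-3, 0), (-4, 0), (-5, 0), (-5, -1), (-6, -1)])
Fold: move[8]->D => DLLULLLDD (positions: [(0, 0), (0, -1), (-1, -1), (-2, -1), (-2, 0), (-3, 0), (-4, 0), (-5, 0), (-5, -1), (-5, -2)])

Answer: (0,0) (0,-1) (-1,-1) (-2,-1) (-2,0) (-3,0) (-4,0) (-5,0) (-5,-1) (-5,-2)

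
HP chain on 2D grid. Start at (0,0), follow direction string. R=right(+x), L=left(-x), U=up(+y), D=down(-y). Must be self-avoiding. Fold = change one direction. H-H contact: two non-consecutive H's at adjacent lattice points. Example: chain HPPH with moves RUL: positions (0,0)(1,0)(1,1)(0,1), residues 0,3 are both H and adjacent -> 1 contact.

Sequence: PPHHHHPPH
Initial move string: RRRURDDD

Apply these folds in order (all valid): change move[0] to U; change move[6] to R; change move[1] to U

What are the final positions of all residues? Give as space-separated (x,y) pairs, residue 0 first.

Answer: (0,0) (0,1) (0,2) (1,2) (1,3) (2,3) (2,2) (3,2) (3,1)

Derivation:
Initial moves: RRRURDDD
Fold: move[0]->U => URRURDDD (positions: [(0, 0), (0, 1), (1, 1), (2, 1), (2, 2), (3, 2), (3, 1), (3, 0), (3, -1)])
Fold: move[6]->R => URRURDRD (positions: [(0, 0), (0, 1), (1, 1), (2, 1), (2, 2), (3, 2), (3, 1), (4, 1), (4, 0)])
Fold: move[1]->U => UURURDRD (positions: [(0, 0), (0, 1), (0, 2), (1, 2), (1, 3), (2, 3), (2, 2), (3, 2), (3, 1)])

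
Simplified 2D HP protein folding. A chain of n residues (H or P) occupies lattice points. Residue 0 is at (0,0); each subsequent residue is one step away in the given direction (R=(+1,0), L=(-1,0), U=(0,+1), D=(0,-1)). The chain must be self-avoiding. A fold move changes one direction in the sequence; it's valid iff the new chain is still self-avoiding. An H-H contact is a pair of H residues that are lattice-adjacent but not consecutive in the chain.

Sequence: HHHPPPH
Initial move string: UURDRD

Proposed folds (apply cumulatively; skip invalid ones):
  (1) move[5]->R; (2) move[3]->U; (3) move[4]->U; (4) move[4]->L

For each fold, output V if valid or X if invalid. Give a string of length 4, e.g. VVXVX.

Initial: UURDRD -> [(0, 0), (0, 1), (0, 2), (1, 2), (1, 1), (2, 1), (2, 0)]
Fold 1: move[5]->R => UURDRR VALID
Fold 2: move[3]->U => UURURR VALID
Fold 3: move[4]->U => UURUUR VALID
Fold 4: move[4]->L => UURULR INVALID (collision), skipped

Answer: VVVX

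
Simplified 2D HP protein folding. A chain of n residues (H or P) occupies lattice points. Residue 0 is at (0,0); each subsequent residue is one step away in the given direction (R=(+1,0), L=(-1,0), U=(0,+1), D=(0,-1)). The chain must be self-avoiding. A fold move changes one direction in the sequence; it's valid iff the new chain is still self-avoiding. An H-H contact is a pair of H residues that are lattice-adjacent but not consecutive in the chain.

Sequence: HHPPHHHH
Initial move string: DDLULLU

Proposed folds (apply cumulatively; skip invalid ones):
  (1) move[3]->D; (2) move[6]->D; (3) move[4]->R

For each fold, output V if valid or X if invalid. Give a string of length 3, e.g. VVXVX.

Answer: VVX

Derivation:
Initial: DDLULLU -> [(0, 0), (0, -1), (0, -2), (-1, -2), (-1, -1), (-2, -1), (-3, -1), (-3, 0)]
Fold 1: move[3]->D => DDLDLLU VALID
Fold 2: move[6]->D => DDLDLLD VALID
Fold 3: move[4]->R => DDLDRLD INVALID (collision), skipped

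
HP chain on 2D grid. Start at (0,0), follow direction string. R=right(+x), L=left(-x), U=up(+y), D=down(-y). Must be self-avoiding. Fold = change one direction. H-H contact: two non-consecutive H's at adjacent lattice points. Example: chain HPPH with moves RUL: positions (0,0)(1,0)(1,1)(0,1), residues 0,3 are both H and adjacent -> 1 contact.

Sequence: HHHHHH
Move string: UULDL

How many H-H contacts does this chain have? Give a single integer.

Positions: [(0, 0), (0, 1), (0, 2), (-1, 2), (-1, 1), (-2, 1)]
H-H contact: residue 1 @(0,1) - residue 4 @(-1, 1)

Answer: 1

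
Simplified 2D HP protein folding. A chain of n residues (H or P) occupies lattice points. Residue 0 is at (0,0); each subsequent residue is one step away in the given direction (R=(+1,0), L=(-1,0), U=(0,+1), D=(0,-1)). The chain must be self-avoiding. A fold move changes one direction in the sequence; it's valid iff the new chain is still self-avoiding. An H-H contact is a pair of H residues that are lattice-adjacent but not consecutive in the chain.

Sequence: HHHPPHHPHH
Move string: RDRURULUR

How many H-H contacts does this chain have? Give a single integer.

Answer: 1

Derivation:
Positions: [(0, 0), (1, 0), (1, -1), (2, -1), (2, 0), (3, 0), (3, 1), (2, 1), (2, 2), (3, 2)]
H-H contact: residue 6 @(3,1) - residue 9 @(3, 2)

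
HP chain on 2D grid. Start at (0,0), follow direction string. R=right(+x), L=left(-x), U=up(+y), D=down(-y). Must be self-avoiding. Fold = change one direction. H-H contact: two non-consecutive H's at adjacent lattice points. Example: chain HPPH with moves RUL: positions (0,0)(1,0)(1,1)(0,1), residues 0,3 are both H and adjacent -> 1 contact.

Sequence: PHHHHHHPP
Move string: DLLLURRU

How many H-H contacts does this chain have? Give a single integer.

Answer: 1

Derivation:
Positions: [(0, 0), (0, -1), (-1, -1), (-2, -1), (-3, -1), (-3, 0), (-2, 0), (-1, 0), (-1, 1)]
H-H contact: residue 3 @(-2,-1) - residue 6 @(-2, 0)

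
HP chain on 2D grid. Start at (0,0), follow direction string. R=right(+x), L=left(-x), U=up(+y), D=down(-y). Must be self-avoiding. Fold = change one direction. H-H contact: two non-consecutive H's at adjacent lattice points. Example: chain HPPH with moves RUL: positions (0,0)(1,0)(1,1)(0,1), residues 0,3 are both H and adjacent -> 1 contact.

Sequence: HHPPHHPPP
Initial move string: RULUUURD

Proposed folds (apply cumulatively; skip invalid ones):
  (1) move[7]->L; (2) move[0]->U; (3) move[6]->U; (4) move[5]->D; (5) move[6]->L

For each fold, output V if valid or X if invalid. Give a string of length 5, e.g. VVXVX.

Initial: RULUUURD -> [(0, 0), (1, 0), (1, 1), (0, 1), (0, 2), (0, 3), (0, 4), (1, 4), (1, 3)]
Fold 1: move[7]->L => RULUUURL INVALID (collision), skipped
Fold 2: move[0]->U => UULUUURD VALID
Fold 3: move[6]->U => UULUUUUD INVALID (collision), skipped
Fold 4: move[5]->D => UULUUDRD INVALID (collision), skipped
Fold 5: move[6]->L => UULUUULD VALID

Answer: XVXXV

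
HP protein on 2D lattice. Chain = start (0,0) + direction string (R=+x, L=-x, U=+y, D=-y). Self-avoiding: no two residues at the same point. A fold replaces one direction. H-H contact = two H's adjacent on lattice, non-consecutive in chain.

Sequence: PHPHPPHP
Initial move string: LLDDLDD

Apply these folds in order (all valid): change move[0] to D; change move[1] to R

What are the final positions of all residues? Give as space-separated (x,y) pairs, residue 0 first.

Answer: (0,0) (0,-1) (1,-1) (1,-2) (1,-3) (0,-3) (0,-4) (0,-5)

Derivation:
Initial moves: LLDDLDD
Fold: move[0]->D => DLDDLDD (positions: [(0, 0), (0, -1), (-1, -1), (-1, -2), (-1, -3), (-2, -3), (-2, -4), (-2, -5)])
Fold: move[1]->R => DRDDLDD (positions: [(0, 0), (0, -1), (1, -1), (1, -2), (1, -3), (0, -3), (0, -4), (0, -5)])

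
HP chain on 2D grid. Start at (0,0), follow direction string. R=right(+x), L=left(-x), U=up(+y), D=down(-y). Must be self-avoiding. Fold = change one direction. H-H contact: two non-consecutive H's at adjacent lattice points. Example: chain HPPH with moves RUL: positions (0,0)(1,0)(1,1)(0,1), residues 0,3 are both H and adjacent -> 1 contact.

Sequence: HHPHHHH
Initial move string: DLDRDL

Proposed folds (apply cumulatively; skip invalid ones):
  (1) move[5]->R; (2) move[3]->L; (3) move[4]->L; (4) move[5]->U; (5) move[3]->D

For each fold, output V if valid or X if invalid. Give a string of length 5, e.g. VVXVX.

Answer: VVXXV

Derivation:
Initial: DLDRDL -> [(0, 0), (0, -1), (-1, -1), (-1, -2), (0, -2), (0, -3), (-1, -3)]
Fold 1: move[5]->R => DLDRDR VALID
Fold 2: move[3]->L => DLDLDR VALID
Fold 3: move[4]->L => DLDLLR INVALID (collision), skipped
Fold 4: move[5]->U => DLDLDU INVALID (collision), skipped
Fold 5: move[3]->D => DLDDDR VALID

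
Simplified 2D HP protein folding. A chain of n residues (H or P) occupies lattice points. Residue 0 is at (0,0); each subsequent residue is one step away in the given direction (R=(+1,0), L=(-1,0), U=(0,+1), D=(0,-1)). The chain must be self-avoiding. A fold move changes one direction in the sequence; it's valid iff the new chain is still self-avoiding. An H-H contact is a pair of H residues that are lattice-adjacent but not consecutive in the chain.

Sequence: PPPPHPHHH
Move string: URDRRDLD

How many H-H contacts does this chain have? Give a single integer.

Answer: 1

Derivation:
Positions: [(0, 0), (0, 1), (1, 1), (1, 0), (2, 0), (3, 0), (3, -1), (2, -1), (2, -2)]
H-H contact: residue 4 @(2,0) - residue 7 @(2, -1)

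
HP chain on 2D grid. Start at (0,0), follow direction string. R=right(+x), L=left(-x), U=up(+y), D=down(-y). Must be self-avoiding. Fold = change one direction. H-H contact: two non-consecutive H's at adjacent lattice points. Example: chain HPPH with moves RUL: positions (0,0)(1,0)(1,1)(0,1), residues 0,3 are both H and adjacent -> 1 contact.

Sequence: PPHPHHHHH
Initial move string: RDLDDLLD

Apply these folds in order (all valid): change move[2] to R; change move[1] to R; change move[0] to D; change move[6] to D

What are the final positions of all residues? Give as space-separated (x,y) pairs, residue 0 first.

Answer: (0,0) (0,-1) (1,-1) (2,-1) (2,-2) (2,-3) (1,-3) (1,-4) (1,-5)

Derivation:
Initial moves: RDLDDLLD
Fold: move[2]->R => RDRDDLLD (positions: [(0, 0), (1, 0), (1, -1), (2, -1), (2, -2), (2, -3), (1, -3), (0, -3), (0, -4)])
Fold: move[1]->R => RRRDDLLD (positions: [(0, 0), (1, 0), (2, 0), (3, 0), (3, -1), (3, -2), (2, -2), (1, -2), (1, -3)])
Fold: move[0]->D => DRRDDLLD (positions: [(0, 0), (0, -1), (1, -1), (2, -1), (2, -2), (2, -3), (1, -3), (0, -3), (0, -4)])
Fold: move[6]->D => DRRDDLDD (positions: [(0, 0), (0, -1), (1, -1), (2, -1), (2, -2), (2, -3), (1, -3), (1, -4), (1, -5)])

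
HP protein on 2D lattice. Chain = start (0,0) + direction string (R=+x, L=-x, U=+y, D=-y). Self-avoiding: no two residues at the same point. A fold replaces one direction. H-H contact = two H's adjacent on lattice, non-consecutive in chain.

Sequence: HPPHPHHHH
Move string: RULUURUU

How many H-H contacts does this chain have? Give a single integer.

Positions: [(0, 0), (1, 0), (1, 1), (0, 1), (0, 2), (0, 3), (1, 3), (1, 4), (1, 5)]
H-H contact: residue 0 @(0,0) - residue 3 @(0, 1)

Answer: 1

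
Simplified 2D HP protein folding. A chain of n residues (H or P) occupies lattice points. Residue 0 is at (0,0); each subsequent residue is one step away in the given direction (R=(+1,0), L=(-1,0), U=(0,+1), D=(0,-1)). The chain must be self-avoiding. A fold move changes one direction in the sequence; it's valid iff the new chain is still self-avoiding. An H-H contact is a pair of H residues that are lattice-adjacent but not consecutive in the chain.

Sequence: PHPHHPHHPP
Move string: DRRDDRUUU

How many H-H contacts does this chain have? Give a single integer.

Answer: 1

Derivation:
Positions: [(0, 0), (0, -1), (1, -1), (2, -1), (2, -2), (2, -3), (3, -3), (3, -2), (3, -1), (3, 0)]
H-H contact: residue 4 @(2,-2) - residue 7 @(3, -2)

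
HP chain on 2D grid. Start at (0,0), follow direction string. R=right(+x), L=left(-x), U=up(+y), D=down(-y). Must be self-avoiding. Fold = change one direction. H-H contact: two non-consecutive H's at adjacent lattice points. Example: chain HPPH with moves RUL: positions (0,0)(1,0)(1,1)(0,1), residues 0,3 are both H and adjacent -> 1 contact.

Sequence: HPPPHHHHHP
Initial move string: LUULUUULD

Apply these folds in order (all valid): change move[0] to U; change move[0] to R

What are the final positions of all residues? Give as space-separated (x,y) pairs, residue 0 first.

Initial moves: LUULUUULD
Fold: move[0]->U => UUULUUULD (positions: [(0, 0), (0, 1), (0, 2), (0, 3), (-1, 3), (-1, 4), (-1, 5), (-1, 6), (-2, 6), (-2, 5)])
Fold: move[0]->R => RUULUUULD (positions: [(0, 0), (1, 0), (1, 1), (1, 2), (0, 2), (0, 3), (0, 4), (0, 5), (-1, 5), (-1, 4)])

Answer: (0,0) (1,0) (1,1) (1,2) (0,2) (0,3) (0,4) (0,5) (-1,5) (-1,4)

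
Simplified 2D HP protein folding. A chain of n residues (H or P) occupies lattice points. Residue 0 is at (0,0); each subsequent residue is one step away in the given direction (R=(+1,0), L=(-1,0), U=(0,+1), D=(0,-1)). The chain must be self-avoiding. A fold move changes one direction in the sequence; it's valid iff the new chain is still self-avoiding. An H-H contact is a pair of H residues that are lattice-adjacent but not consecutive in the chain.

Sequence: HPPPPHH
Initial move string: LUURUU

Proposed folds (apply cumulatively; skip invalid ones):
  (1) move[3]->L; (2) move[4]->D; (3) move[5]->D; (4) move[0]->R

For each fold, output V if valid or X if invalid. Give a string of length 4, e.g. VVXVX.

Answer: VXXV

Derivation:
Initial: LUURUU -> [(0, 0), (-1, 0), (-1, 1), (-1, 2), (0, 2), (0, 3), (0, 4)]
Fold 1: move[3]->L => LUULUU VALID
Fold 2: move[4]->D => LUULDU INVALID (collision), skipped
Fold 3: move[5]->D => LUULUD INVALID (collision), skipped
Fold 4: move[0]->R => RUULUU VALID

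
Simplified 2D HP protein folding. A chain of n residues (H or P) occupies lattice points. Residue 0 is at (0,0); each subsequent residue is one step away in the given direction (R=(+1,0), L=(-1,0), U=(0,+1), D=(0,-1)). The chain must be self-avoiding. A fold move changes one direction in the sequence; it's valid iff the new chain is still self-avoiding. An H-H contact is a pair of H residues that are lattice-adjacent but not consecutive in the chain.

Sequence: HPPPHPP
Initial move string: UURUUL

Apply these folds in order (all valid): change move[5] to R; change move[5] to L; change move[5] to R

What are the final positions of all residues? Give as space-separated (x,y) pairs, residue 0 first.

Answer: (0,0) (0,1) (0,2) (1,2) (1,3) (1,4) (2,4)

Derivation:
Initial moves: UURUUL
Fold: move[5]->R => UURUUR (positions: [(0, 0), (0, 1), (0, 2), (1, 2), (1, 3), (1, 4), (2, 4)])
Fold: move[5]->L => UURUUL (positions: [(0, 0), (0, 1), (0, 2), (1, 2), (1, 3), (1, 4), (0, 4)])
Fold: move[5]->R => UURUUR (positions: [(0, 0), (0, 1), (0, 2), (1, 2), (1, 3), (1, 4), (2, 4)])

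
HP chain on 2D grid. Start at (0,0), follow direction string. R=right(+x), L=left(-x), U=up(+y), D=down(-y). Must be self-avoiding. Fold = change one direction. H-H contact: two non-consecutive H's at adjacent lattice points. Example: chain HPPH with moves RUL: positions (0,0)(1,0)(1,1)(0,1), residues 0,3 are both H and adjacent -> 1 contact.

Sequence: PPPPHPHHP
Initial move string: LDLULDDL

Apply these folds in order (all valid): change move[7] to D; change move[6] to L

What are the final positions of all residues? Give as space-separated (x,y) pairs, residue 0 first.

Answer: (0,0) (-1,0) (-1,-1) (-2,-1) (-2,0) (-3,0) (-3,-1) (-4,-1) (-4,-2)

Derivation:
Initial moves: LDLULDDL
Fold: move[7]->D => LDLULDDD (positions: [(0, 0), (-1, 0), (-1, -1), (-2, -1), (-2, 0), (-3, 0), (-3, -1), (-3, -2), (-3, -3)])
Fold: move[6]->L => LDLULDLD (positions: [(0, 0), (-1, 0), (-1, -1), (-2, -1), (-2, 0), (-3, 0), (-3, -1), (-4, -1), (-4, -2)])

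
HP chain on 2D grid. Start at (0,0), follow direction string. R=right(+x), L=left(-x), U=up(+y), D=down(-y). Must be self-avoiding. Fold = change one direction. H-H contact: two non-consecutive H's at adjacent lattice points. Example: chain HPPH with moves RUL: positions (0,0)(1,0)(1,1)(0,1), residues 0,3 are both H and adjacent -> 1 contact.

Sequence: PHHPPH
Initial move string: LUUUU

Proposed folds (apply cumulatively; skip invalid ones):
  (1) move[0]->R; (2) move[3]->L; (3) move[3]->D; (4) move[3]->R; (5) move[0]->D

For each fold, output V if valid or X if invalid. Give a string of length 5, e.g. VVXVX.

Answer: VVXVX

Derivation:
Initial: LUUUU -> [(0, 0), (-1, 0), (-1, 1), (-1, 2), (-1, 3), (-1, 4)]
Fold 1: move[0]->R => RUUUU VALID
Fold 2: move[3]->L => RUULU VALID
Fold 3: move[3]->D => RUUDU INVALID (collision), skipped
Fold 4: move[3]->R => RUURU VALID
Fold 5: move[0]->D => DUURU INVALID (collision), skipped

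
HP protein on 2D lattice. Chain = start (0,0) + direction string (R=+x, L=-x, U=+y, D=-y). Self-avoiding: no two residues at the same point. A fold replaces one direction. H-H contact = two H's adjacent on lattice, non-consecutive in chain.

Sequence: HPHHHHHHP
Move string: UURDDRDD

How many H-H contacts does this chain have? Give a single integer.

Positions: [(0, 0), (0, 1), (0, 2), (1, 2), (1, 1), (1, 0), (2, 0), (2, -1), (2, -2)]
H-H contact: residue 0 @(0,0) - residue 5 @(1, 0)

Answer: 1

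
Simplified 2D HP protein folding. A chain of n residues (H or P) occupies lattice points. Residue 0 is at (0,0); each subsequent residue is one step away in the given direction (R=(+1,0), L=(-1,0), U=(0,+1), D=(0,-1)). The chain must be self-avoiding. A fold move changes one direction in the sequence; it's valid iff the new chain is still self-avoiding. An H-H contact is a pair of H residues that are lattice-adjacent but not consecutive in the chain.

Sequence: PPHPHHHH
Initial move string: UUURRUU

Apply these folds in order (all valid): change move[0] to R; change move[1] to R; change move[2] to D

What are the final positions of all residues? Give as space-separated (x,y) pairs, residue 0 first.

Initial moves: UUURRUU
Fold: move[0]->R => RUURRUU (positions: [(0, 0), (1, 0), (1, 1), (1, 2), (2, 2), (3, 2), (3, 3), (3, 4)])
Fold: move[1]->R => RRURRUU (positions: [(0, 0), (1, 0), (2, 0), (2, 1), (3, 1), (4, 1), (4, 2), (4, 3)])
Fold: move[2]->D => RRDRRUU (positions: [(0, 0), (1, 0), (2, 0), (2, -1), (3, -1), (4, -1), (4, 0), (4, 1)])

Answer: (0,0) (1,0) (2,0) (2,-1) (3,-1) (4,-1) (4,0) (4,1)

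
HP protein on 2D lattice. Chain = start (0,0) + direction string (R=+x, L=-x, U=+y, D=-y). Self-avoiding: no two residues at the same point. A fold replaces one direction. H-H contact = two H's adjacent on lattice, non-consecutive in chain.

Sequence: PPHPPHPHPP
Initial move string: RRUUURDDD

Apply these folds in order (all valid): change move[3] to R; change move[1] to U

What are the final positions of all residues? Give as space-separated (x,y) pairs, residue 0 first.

Initial moves: RRUUURDDD
Fold: move[3]->R => RRURURDDD (positions: [(0, 0), (1, 0), (2, 0), (2, 1), (3, 1), (3, 2), (4, 2), (4, 1), (4, 0), (4, -1)])
Fold: move[1]->U => RUURURDDD (positions: [(0, 0), (1, 0), (1, 1), (1, 2), (2, 2), (2, 3), (3, 3), (3, 2), (3, 1), (3, 0)])

Answer: (0,0) (1,0) (1,1) (1,2) (2,2) (2,3) (3,3) (3,2) (3,1) (3,0)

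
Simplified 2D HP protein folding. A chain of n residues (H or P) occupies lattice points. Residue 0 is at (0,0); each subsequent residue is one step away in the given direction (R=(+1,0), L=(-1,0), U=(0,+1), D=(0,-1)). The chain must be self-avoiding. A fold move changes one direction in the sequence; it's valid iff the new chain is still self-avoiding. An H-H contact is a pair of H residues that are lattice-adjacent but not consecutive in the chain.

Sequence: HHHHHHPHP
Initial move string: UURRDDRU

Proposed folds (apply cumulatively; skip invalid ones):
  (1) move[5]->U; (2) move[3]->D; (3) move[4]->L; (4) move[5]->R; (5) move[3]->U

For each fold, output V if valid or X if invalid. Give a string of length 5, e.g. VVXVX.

Answer: XVXVX

Derivation:
Initial: UURRDDRU -> [(0, 0), (0, 1), (0, 2), (1, 2), (2, 2), (2, 1), (2, 0), (3, 0), (3, 1)]
Fold 1: move[5]->U => UURRDURU INVALID (collision), skipped
Fold 2: move[3]->D => UURDDDRU VALID
Fold 3: move[4]->L => UURDLDRU INVALID (collision), skipped
Fold 4: move[5]->R => UURDDRRU VALID
Fold 5: move[3]->U => UURUDRRU INVALID (collision), skipped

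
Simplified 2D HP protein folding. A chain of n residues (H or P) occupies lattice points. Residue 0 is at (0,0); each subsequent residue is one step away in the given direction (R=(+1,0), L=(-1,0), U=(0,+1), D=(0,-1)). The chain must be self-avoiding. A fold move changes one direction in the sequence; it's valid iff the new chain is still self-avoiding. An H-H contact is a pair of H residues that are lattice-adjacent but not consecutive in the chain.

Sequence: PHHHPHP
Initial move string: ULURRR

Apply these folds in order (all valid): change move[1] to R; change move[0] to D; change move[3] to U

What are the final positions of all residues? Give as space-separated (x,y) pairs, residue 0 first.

Answer: (0,0) (0,-1) (1,-1) (1,0) (1,1) (2,1) (3,1)

Derivation:
Initial moves: ULURRR
Fold: move[1]->R => URURRR (positions: [(0, 0), (0, 1), (1, 1), (1, 2), (2, 2), (3, 2), (4, 2)])
Fold: move[0]->D => DRURRR (positions: [(0, 0), (0, -1), (1, -1), (1, 0), (2, 0), (3, 0), (4, 0)])
Fold: move[3]->U => DRUURR (positions: [(0, 0), (0, -1), (1, -1), (1, 0), (1, 1), (2, 1), (3, 1)])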